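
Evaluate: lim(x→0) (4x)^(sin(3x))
This is an exponential indeterminate form.

For exponential indeterminate forms, take the natural log:
  Let L = lim(x→0) (4x)^(sin(3x))
  Then ln(L) = lim(x→0) [exponent × ln(base)]
  Evaluate using L'Hôpital or standard limits, then exponentiate.
  L = 1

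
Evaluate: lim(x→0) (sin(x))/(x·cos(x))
This is a 0/0 indeterminate form.

Apply L'Hôpital's rule: differentiate numerator and denominator separately.
  f(x) = sin(x)   ⇒   f'(x) = cos(x)
  g(x) = x·cos(x)   ⇒   g'(x) = -x·sin(x) + cos(x)
  lim(x→0) f'(x)/g'(x) = lim(x→0) (cos(x))/(-x·sin(x) + cos(x))
  = 1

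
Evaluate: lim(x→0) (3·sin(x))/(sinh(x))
This is a 0/0 indeterminate form.

Apply L'Hôpital's rule: differentiate numerator and denominator separately.
  f(x) = 3·sin(x)   ⇒   f'(x) = 3·cos(x)
  g(x) = sinh(x)   ⇒   g'(x) = cosh(x)
  lim(x→0) f'(x)/g'(x) = lim(x→0) (3·cos(x))/(cosh(x))
  = 3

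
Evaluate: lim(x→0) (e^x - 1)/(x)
This is a 0/0 indeterminate form.

Apply L'Hôpital's rule: differentiate numerator and denominator separately.
  f(x) = e^(x) - 1   ⇒   f'(x) = e^(x)
  g(x) = x   ⇒   g'(x) = 1
  lim(x→0) f'(x)/g'(x) = lim(x→0) (e^(x))/(1)
  = 1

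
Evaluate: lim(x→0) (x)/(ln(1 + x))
This is a 0/0 indeterminate form.

Apply L'Hôpital's rule: differentiate numerator and denominator separately.
  f(x) = x   ⇒   f'(x) = 1
  g(x) = ln(x + 1)   ⇒   g'(x) = 1/(x + 1)
  lim(x→0) f'(x)/g'(x) = lim(x→0) (1)/(1/(x + 1))
  = 1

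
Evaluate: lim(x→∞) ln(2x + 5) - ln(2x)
This is an ∞-∞ indeterminate form.

Combine fractions or rationalize to convert ∞-∞ to 0/0 form:
  lim(x→∞) ln(2x + 5) - ln(2x) = 0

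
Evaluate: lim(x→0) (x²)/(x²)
This is a 0/0 indeterminate form.

Apply L'Hôpital's rule: differentiate numerator and denominator separately.
  f(x) = x^2   ⇒   f'(x) = 2·x
  g(x) = x^2   ⇒   g'(x) = 2·x
  lim(x→0) f'(x)/g'(x) = lim(x→0) (2·x)/(2·x)
  = 1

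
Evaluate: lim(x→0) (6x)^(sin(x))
This is an exponential indeterminate form.

For exponential indeterminate forms, take the natural log:
  Let L = lim(x→0) (6x)^(sin(x))
  Then ln(L) = lim(x→0) [exponent × ln(base)]
  Evaluate using L'Hôpital or standard limits, then exponentiate.
  L = 1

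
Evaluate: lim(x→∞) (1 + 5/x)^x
This is an exponential indeterminate form.

For exponential indeterminate forms, take the natural log:
  Let L = lim(x→∞) (1 + 5/x)^x
  Then ln(L) = lim(x→∞) [exponent × ln(base)]
  Evaluate using L'Hôpital or standard limits, then exponentiate.
  L = e^(5)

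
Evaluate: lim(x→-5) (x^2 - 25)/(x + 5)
This is a standard limit.

Factor or rationalize the expression:
  lim(x→-5) (x^2 - 25)/(x + 5) = -10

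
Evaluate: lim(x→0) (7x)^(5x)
This is an exponential indeterminate form.

For exponential indeterminate forms, take the natural log:
  Let L = lim(x→0) (7x)^(5x)
  Then ln(L) = lim(x→0) [exponent × ln(base)]
  Evaluate using L'Hôpital or standard limits, then exponentiate.
  L = 1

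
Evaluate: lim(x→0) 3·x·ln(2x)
This is a 0·∞ indeterminate form.

Rewrite 0·∞ as a quotient (0/0 or ∞/∞ form), then apply L'Hôpital's rule:
  lim(x→0) 3·x·ln(2x) = 0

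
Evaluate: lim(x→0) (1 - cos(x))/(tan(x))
This is a 0/0 indeterminate form.

Apply L'Hôpital's rule: differentiate numerator and denominator separately.
  f(x) = 1 - cos(x)   ⇒   f'(x) = sin(x)
  g(x) = tan(x)   ⇒   g'(x) = tan(x)^2 + 1
  lim(x→0) f'(x)/g'(x) = lim(x→0) (sin(x))/(tan(x)^2 + 1)
  = 0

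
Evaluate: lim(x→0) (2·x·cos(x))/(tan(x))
This is a 0/0 indeterminate form.

Apply L'Hôpital's rule: differentiate numerator and denominator separately.
  f(x) = 2·x·cos(x)   ⇒   f'(x) = -2·x·sin(x) + 2·cos(x)
  g(x) = tan(x)   ⇒   g'(x) = tan(x)^2 + 1
  lim(x→0) f'(x)/g'(x) = lim(x→0) (-2·x·sin(x) + 2·cos(x))/(tan(x)^2 + 1)
  = 2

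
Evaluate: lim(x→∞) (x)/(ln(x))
This is an ∞/∞ indeterminate form.

Apply L'Hôpital's rule: differentiate numerator and denominator separately.
  f(x) = x   ⇒   f'(x) = 1
  g(x) = ln(x)   ⇒   g'(x) = 1/x
  lim(x→∞) f'(x)/g'(x) = lim(x→∞) (1)/(1/x)
  = ∞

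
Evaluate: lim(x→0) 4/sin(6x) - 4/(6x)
This is an ∞-∞ indeterminate form.

Combine fractions or rationalize to convert ∞-∞ to 0/0 form:
  lim(x→0) 4/sin(6x) - 4/(6x) = 0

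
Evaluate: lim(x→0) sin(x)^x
This is an exponential indeterminate form.

For exponential indeterminate forms, take the natural log:
  Let L = lim(x→0) sin(x)^x
  Then ln(L) = lim(x→0) [exponent × ln(base)]
  Evaluate using L'Hôpital or standard limits, then exponentiate.
  L = 1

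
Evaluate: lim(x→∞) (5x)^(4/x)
This is an exponential indeterminate form.

For exponential indeterminate forms, take the natural log:
  Let L = lim(x→∞) (5x)^(4/x)
  Then ln(L) = lim(x→∞) [exponent × ln(base)]
  Evaluate using L'Hôpital or standard limits, then exponentiate.
  L = 1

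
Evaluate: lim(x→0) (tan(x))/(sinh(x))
This is a 0/0 indeterminate form.

Apply L'Hôpital's rule: differentiate numerator and denominator separately.
  f(x) = tan(x)   ⇒   f'(x) = tan(x)^2 + 1
  g(x) = sinh(x)   ⇒   g'(x) = cosh(x)
  lim(x→0) f'(x)/g'(x) = lim(x→0) (tan(x)^2 + 1)/(cosh(x))
  = 1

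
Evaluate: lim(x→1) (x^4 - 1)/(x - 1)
This is a standard limit.

Factor or rationalize the expression:
  lim(x→1) (x^4 - 1)/(x - 1) = 4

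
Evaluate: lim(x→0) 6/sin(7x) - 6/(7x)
This is an ∞-∞ indeterminate form.

Combine fractions or rationalize to convert ∞-∞ to 0/0 form:
  lim(x→0) 6/sin(7x) - 6/(7x) = 0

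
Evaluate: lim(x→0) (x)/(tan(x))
This is a 0/0 indeterminate form.

Apply L'Hôpital's rule: differentiate numerator and denominator separately.
  f(x) = x   ⇒   f'(x) = 1
  g(x) = tan(x)   ⇒   g'(x) = tan(x)^2 + 1
  lim(x→0) f'(x)/g'(x) = lim(x→0) (1)/(tan(x)^2 + 1)
  = 1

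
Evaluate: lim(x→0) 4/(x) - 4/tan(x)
This is an ∞-∞ indeterminate form.

Combine fractions or rationalize to convert ∞-∞ to 0/0 form:
  lim(x→0) 4/(x) - 4/tan(x) = 0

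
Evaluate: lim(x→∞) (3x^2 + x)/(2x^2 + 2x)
This is an ∞/∞ indeterminate form.

Apply L'Hôpital's rule: differentiate numerator and denominator separately.
  f(x) = 3·x^2 + x   ⇒   f'(x) = 6·x + 1
  g(x) = 2·x^2 + 2·x   ⇒   g'(x) = 4·x + 2
  lim(x→∞) f'(x)/g'(x) = lim(x→∞) (6·x + 1)/(4·x + 2)
  = 3/2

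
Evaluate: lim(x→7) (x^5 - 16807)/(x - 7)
This is a standard limit.

Factor or rationalize the expression:
  lim(x→7) (x^5 - 16807)/(x - 7) = 12005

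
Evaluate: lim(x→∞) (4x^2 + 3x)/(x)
This is an ∞/∞ indeterminate form.

Apply L'Hôpital's rule: differentiate numerator and denominator separately.
  f(x) = 4·x^2 + 3·x   ⇒   f'(x) = 8·x + 3
  g(x) = x   ⇒   g'(x) = 1
  lim(x→∞) f'(x)/g'(x) = lim(x→∞) (8·x + 3)/(1)
  = ∞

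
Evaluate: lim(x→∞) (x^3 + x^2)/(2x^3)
This is an ∞/∞ indeterminate form.

Apply L'Hôpital's rule: differentiate numerator and denominator separately.
  f(x) = x^3 + x^2   ⇒   f'(x) = 3·x^2 + 2·x
  g(x) = 2·x^3   ⇒   g'(x) = 6·x^2
  lim(x→∞) f'(x)/g'(x) = lim(x→∞) (3·x^2 + 2·x)/(6·x^2)
  = 1/2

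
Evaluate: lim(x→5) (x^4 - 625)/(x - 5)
This is a standard limit.

Factor or rationalize the expression:
  lim(x→5) (x^4 - 625)/(x - 5) = 500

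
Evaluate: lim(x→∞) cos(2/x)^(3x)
This is an exponential indeterminate form.

For exponential indeterminate forms, take the natural log:
  Let L = lim(x→∞) cos(2/x)^(3x)
  Then ln(L) = lim(x→∞) [exponent × ln(base)]
  Evaluate using L'Hôpital or standard limits, then exponentiate.
  L = 1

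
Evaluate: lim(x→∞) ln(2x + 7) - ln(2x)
This is an ∞-∞ indeterminate form.

Combine fractions or rationalize to convert ∞-∞ to 0/0 form:
  lim(x→∞) ln(2x + 7) - ln(2x) = 0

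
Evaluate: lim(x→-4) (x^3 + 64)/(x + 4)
This is a standard limit.

Factor or rationalize the expression:
  lim(x→-4) (x^3 + 64)/(x + 4) = 48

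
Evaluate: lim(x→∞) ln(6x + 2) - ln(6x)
This is an ∞-∞ indeterminate form.

Combine fractions or rationalize to convert ∞-∞ to 0/0 form:
  lim(x→∞) ln(6x + 2) - ln(6x) = 0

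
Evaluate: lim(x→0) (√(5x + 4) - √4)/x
This is a standard limit.

Factor or rationalize the expression:
  lim(x→0) (√(5x + 4) - √4)/x = 5/4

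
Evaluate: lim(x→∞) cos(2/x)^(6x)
This is an exponential indeterminate form.

For exponential indeterminate forms, take the natural log:
  Let L = lim(x→∞) cos(2/x)^(6x)
  Then ln(L) = lim(x→∞) [exponent × ln(base)]
  Evaluate using L'Hôpital or standard limits, then exponentiate.
  L = 1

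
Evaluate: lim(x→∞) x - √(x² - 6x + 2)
This is an ∞-∞ indeterminate form.

Combine fractions or rationalize to convert ∞-∞ to 0/0 form:
  lim(x→∞) x - √(x² - 6x + 2) = 3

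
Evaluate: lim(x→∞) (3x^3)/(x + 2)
This is an ∞/∞ indeterminate form.

Apply L'Hôpital's rule: differentiate numerator and denominator separately.
  f(x) = 3·x^3   ⇒   f'(x) = 9·x^2
  g(x) = x + 2   ⇒   g'(x) = 1
  lim(x→∞) f'(x)/g'(x) = lim(x→∞) (9·x^2)/(1)
  = ∞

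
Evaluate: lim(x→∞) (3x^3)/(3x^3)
This is an ∞/∞ indeterminate form.

Apply L'Hôpital's rule: differentiate numerator and denominator separately.
  f(x) = 3·x^3   ⇒   f'(x) = 9·x^2
  g(x) = 3·x^3   ⇒   g'(x) = 9·x^2
  lim(x→∞) f'(x)/g'(x) = lim(x→∞) (9·x^2)/(9·x^2)
  = 1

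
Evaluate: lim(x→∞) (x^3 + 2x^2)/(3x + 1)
This is an ∞/∞ indeterminate form.

Apply L'Hôpital's rule: differentiate numerator and denominator separately.
  f(x) = x^3 + 2·x^2   ⇒   f'(x) = 3·x^2 + 4·x
  g(x) = 3·x + 1   ⇒   g'(x) = 3
  lim(x→∞) f'(x)/g'(x) = lim(x→∞) (3·x^2 + 4·x)/(3)
  = ∞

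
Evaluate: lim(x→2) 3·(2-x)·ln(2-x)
This is a 0·∞ indeterminate form.

Rewrite 0·∞ as a quotient (0/0 or ∞/∞ form), then apply L'Hôpital's rule:
  lim(x→2) 3·(2-x)·ln(2-x) = 0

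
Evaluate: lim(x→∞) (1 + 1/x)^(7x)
This is an exponential indeterminate form.

For exponential indeterminate forms, take the natural log:
  Let L = lim(x→∞) (1 + 1/x)^(7x)
  Then ln(L) = lim(x→∞) [exponent × ln(base)]
  Evaluate using L'Hôpital or standard limits, then exponentiate.
  L = e^(7)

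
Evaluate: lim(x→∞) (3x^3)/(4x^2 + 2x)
This is an ∞/∞ indeterminate form.

Apply L'Hôpital's rule: differentiate numerator and denominator separately.
  f(x) = 3·x^3   ⇒   f'(x) = 9·x^2
  g(x) = 4·x^2 + 2·x   ⇒   g'(x) = 8·x + 2
  lim(x→∞) f'(x)/g'(x) = lim(x→∞) (9·x^2)/(8·x + 2)
  = ∞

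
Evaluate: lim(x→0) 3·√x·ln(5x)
This is a 0·∞ indeterminate form.

Rewrite 0·∞ as a quotient (0/0 or ∞/∞ form), then apply L'Hôpital's rule:
  lim(x→0) 3·√x·ln(5x) = 0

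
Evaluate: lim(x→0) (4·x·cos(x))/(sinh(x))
This is a 0/0 indeterminate form.

Apply L'Hôpital's rule: differentiate numerator and denominator separately.
  f(x) = 4·x·cos(x)   ⇒   f'(x) = -4·x·sin(x) + 4·cos(x)
  g(x) = sinh(x)   ⇒   g'(x) = cosh(x)
  lim(x→0) f'(x)/g'(x) = lim(x→0) (-4·x·sin(x) + 4·cos(x))/(cosh(x))
  = 4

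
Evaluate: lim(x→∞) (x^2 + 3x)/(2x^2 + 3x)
This is an ∞/∞ indeterminate form.

Apply L'Hôpital's rule: differentiate numerator and denominator separately.
  f(x) = x^2 + 3·x   ⇒   f'(x) = 2·x + 3
  g(x) = 2·x^2 + 3·x   ⇒   g'(x) = 4·x + 3
  lim(x→∞) f'(x)/g'(x) = lim(x→∞) (2·x + 3)/(4·x + 3)
  = 1/2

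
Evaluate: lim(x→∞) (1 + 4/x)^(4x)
This is an exponential indeterminate form.

For exponential indeterminate forms, take the natural log:
  Let L = lim(x→∞) (1 + 4/x)^(4x)
  Then ln(L) = lim(x→∞) [exponent × ln(base)]
  Evaluate using L'Hôpital or standard limits, then exponentiate.
  L = e^(16)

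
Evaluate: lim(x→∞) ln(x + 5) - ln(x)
This is an ∞-∞ indeterminate form.

Combine fractions or rationalize to convert ∞-∞ to 0/0 form:
  lim(x→∞) ln(x + 5) - ln(x) = 0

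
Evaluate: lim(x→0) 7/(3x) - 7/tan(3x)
This is an ∞-∞ indeterminate form.

Combine fractions or rationalize to convert ∞-∞ to 0/0 form:
  lim(x→0) 7/(3x) - 7/tan(3x) = 0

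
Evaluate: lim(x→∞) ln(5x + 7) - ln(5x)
This is an ∞-∞ indeterminate form.

Combine fractions or rationalize to convert ∞-∞ to 0/0 form:
  lim(x→∞) ln(5x + 7) - ln(5x) = 0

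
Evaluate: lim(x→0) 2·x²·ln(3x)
This is a 0·∞ indeterminate form.

Rewrite 0·∞ as a quotient (0/0 or ∞/∞ form), then apply L'Hôpital's rule:
  lim(x→0) 2·x²·ln(3x) = 0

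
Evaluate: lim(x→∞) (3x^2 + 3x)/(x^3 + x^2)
This is an ∞/∞ indeterminate form.

Apply L'Hôpital's rule: differentiate numerator and denominator separately.
  f(x) = 3·x^2 + 3·x   ⇒   f'(x) = 6·x + 3
  g(x) = x^3 + x^2   ⇒   g'(x) = 3·x^2 + 2·x
  lim(x→∞) f'(x)/g'(x) = lim(x→∞) (6·x + 3)/(3·x^2 + 2·x)
  = 0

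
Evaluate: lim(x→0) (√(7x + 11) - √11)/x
This is a standard limit.

Factor or rationalize the expression:
  lim(x→0) (√(7x + 11) - √11)/x = 7·sqrt(11)/22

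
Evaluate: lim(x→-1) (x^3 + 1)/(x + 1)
This is a standard limit.

Factor or rationalize the expression:
  lim(x→-1) (x^3 + 1)/(x + 1) = 3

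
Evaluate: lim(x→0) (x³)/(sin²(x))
This is a 0/0 indeterminate form.

Apply L'Hôpital's rule: differentiate numerator and denominator separately.
  f(x) = x^3   ⇒   f'(x) = 3·x^2
  g(x) = sin(x)^2   ⇒   g'(x) = 2·sin(x)·cos(x)
  lim(x→0) f'(x)/g'(x) = lim(x→0) (3·x^2)/(2·sin(x)·cos(x))
  = 0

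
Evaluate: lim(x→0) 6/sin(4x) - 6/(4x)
This is an ∞-∞ indeterminate form.

Combine fractions or rationalize to convert ∞-∞ to 0/0 form:
  lim(x→0) 6/sin(4x) - 6/(4x) = 0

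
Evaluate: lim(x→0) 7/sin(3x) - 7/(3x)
This is an ∞-∞ indeterminate form.

Combine fractions or rationalize to convert ∞-∞ to 0/0 form:
  lim(x→0) 7/sin(3x) - 7/(3x) = 0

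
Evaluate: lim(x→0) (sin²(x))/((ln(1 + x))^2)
This is a 0/0 indeterminate form.

Apply L'Hôpital's rule: differentiate numerator and denominator separately.
  f(x) = sin(x)^2   ⇒   f'(x) = 2·sin(x)·cos(x)
  g(x) = ln(x + 1)^2   ⇒   g'(x) = 2·ln(x + 1)/(x + 1)
  lim(x→0) f'(x)/g'(x) = lim(x→0) (2·sin(x)·cos(x))/(2·ln(x + 1)/(x + 1))
  = 1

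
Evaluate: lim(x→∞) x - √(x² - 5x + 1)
This is an ∞-∞ indeterminate form.

Combine fractions or rationalize to convert ∞-∞ to 0/0 form:
  lim(x→∞) x - √(x² - 5x + 1) = 5/2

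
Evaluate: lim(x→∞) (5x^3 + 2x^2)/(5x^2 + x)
This is an ∞/∞ indeterminate form.

Apply L'Hôpital's rule: differentiate numerator and denominator separately.
  f(x) = 5·x^3 + 2·x^2   ⇒   f'(x) = 15·x^2 + 4·x
  g(x) = 5·x^2 + x   ⇒   g'(x) = 10·x + 1
  lim(x→∞) f'(x)/g'(x) = lim(x→∞) (15·x^2 + 4·x)/(10·x + 1)
  = ∞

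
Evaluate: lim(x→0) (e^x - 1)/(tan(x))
This is a 0/0 indeterminate form.

Apply L'Hôpital's rule: differentiate numerator and denominator separately.
  f(x) = e^(x) - 1   ⇒   f'(x) = e^(x)
  g(x) = tan(x)   ⇒   g'(x) = tan(x)^2 + 1
  lim(x→0) f'(x)/g'(x) = lim(x→0) (e^(x))/(tan(x)^2 + 1)
  = 1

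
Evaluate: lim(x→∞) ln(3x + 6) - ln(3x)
This is an ∞-∞ indeterminate form.

Combine fractions or rationalize to convert ∞-∞ to 0/0 form:
  lim(x→∞) ln(3x + 6) - ln(3x) = 0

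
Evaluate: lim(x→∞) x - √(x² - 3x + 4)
This is an ∞-∞ indeterminate form.

Combine fractions or rationalize to convert ∞-∞ to 0/0 form:
  lim(x→∞) x - √(x² - 3x + 4) = 3/2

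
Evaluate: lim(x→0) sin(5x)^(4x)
This is an exponential indeterminate form.

For exponential indeterminate forms, take the natural log:
  Let L = lim(x→0) sin(5x)^(4x)
  Then ln(L) = lim(x→0) [exponent × ln(base)]
  Evaluate using L'Hôpital or standard limits, then exponentiate.
  L = 1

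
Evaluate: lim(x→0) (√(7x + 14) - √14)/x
This is a standard limit.

Factor or rationalize the expression:
  lim(x→0) (√(7x + 14) - √14)/x = sqrt(14)/4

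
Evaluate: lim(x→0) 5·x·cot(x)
This is a 0·∞ indeterminate form.

Rewrite 0·∞ as a quotient (0/0 or ∞/∞ form), then apply L'Hôpital's rule:
  lim(x→0) 5·x·cot(x) = 5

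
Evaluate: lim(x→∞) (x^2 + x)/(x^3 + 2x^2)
This is an ∞/∞ indeterminate form.

Apply L'Hôpital's rule: differentiate numerator and denominator separately.
  f(x) = x^2 + x   ⇒   f'(x) = 2·x + 1
  g(x) = x^3 + 2·x^2   ⇒   g'(x) = 3·x^2 + 4·x
  lim(x→∞) f'(x)/g'(x) = lim(x→∞) (2·x + 1)/(3·x^2 + 4·x)
  = 0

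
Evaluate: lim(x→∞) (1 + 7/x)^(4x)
This is an exponential indeterminate form.

For exponential indeterminate forms, take the natural log:
  Let L = lim(x→∞) (1 + 7/x)^(4x)
  Then ln(L) = lim(x→∞) [exponent × ln(base)]
  Evaluate using L'Hôpital or standard limits, then exponentiate.
  L = e^(28)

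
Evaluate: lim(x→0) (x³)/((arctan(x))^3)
This is a 0/0 indeterminate form.

Apply L'Hôpital's rule: differentiate numerator and denominator separately.
  f(x) = x^3   ⇒   f'(x) = 3·x^2
  g(x) = atan(x)^3   ⇒   g'(x) = 3·atan(x)^2/(x^2 + 1)
  lim(x→0) f'(x)/g'(x) = lim(x→0) (3·x^2)/(3·atan(x)^2/(x^2 + 1))
  = 1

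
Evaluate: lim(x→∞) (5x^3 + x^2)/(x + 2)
This is an ∞/∞ indeterminate form.

Apply L'Hôpital's rule: differentiate numerator and denominator separately.
  f(x) = 5·x^3 + x^2   ⇒   f'(x) = 15·x^2 + 2·x
  g(x) = x + 2   ⇒   g'(x) = 1
  lim(x→∞) f'(x)/g'(x) = lim(x→∞) (15·x^2 + 2·x)/(1)
  = ∞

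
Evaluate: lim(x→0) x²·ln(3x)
This is a 0·∞ indeterminate form.

Rewrite 0·∞ as a quotient (0/0 or ∞/∞ form), then apply L'Hôpital's rule:
  lim(x→0) x²·ln(3x) = 0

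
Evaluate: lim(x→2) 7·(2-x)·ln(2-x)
This is a 0·∞ indeterminate form.

Rewrite 0·∞ as a quotient (0/0 or ∞/∞ form), then apply L'Hôpital's rule:
  lim(x→2) 7·(2-x)·ln(2-x) = 0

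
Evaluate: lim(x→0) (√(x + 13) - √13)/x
This is a standard limit.

Factor or rationalize the expression:
  lim(x→0) (√(x + 13) - √13)/x = sqrt(13)/26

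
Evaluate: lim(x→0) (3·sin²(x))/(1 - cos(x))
This is a 0/0 indeterminate form.

Apply L'Hôpital's rule: differentiate numerator and denominator separately.
  f(x) = 3·sin(x)^2   ⇒   f'(x) = 6·sin(x)·cos(x)
  g(x) = 1 - cos(x)   ⇒   g'(x) = sin(x)
  lim(x→0) f'(x)/g'(x) = lim(x→0) (6·sin(x)·cos(x))/(sin(x))
  = 6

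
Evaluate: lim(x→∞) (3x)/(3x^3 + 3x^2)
This is an ∞/∞ indeterminate form.

Apply L'Hôpital's rule: differentiate numerator and denominator separately.
  f(x) = 3·x   ⇒   f'(x) = 3
  g(x) = 3·x^3 + 3·x^2   ⇒   g'(x) = 9·x^2 + 6·x
  lim(x→∞) f'(x)/g'(x) = lim(x→∞) (3)/(9·x^2 + 6·x)
  = 0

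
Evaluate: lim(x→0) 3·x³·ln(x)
This is a 0·∞ indeterminate form.

Rewrite 0·∞ as a quotient (0/0 or ∞/∞ form), then apply L'Hôpital's rule:
  lim(x→0) 3·x³·ln(x) = 0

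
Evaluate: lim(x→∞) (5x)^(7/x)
This is an exponential indeterminate form.

For exponential indeterminate forms, take the natural log:
  Let L = lim(x→∞) (5x)^(7/x)
  Then ln(L) = lim(x→∞) [exponent × ln(base)]
  Evaluate using L'Hôpital or standard limits, then exponentiate.
  L = 1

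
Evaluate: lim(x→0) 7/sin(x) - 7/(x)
This is an ∞-∞ indeterminate form.

Combine fractions or rationalize to convert ∞-∞ to 0/0 form:
  lim(x→0) 7/sin(x) - 7/(x) = 0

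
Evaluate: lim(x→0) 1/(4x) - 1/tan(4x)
This is an ∞-∞ indeterminate form.

Combine fractions or rationalize to convert ∞-∞ to 0/0 form:
  lim(x→0) 1/(4x) - 1/tan(4x) = 0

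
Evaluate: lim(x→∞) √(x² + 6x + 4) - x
This is an ∞-∞ indeterminate form.

Combine fractions or rationalize to convert ∞-∞ to 0/0 form:
  lim(x→∞) √(x² + 6x + 4) - x = 3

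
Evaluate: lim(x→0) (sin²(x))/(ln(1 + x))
This is a 0/0 indeterminate form.

Apply L'Hôpital's rule: differentiate numerator and denominator separately.
  f(x) = sin(x)^2   ⇒   f'(x) = 2·sin(x)·cos(x)
  g(x) = ln(x + 1)   ⇒   g'(x) = 1/(x + 1)
  lim(x→0) f'(x)/g'(x) = lim(x→0) (2·sin(x)·cos(x))/(1/(x + 1))
  = 0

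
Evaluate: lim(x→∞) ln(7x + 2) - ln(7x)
This is an ∞-∞ indeterminate form.

Combine fractions or rationalize to convert ∞-∞ to 0/0 form:
  lim(x→∞) ln(7x + 2) - ln(7x) = 0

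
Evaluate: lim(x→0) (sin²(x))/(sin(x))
This is a 0/0 indeterminate form.

Apply L'Hôpital's rule: differentiate numerator and denominator separately.
  f(x) = sin(x)^2   ⇒   f'(x) = 2·sin(x)·cos(x)
  g(x) = sin(x)   ⇒   g'(x) = cos(x)
  lim(x→0) f'(x)/g'(x) = lim(x→0) (2·sin(x)·cos(x))/(cos(x))
  = 0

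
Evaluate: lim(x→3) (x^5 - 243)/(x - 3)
This is a standard limit.

Factor or rationalize the expression:
  lim(x→3) (x^5 - 243)/(x - 3) = 405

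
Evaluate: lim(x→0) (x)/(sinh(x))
This is a 0/0 indeterminate form.

Apply L'Hôpital's rule: differentiate numerator and denominator separately.
  f(x) = x   ⇒   f'(x) = 1
  g(x) = sinh(x)   ⇒   g'(x) = cosh(x)
  lim(x→0) f'(x)/g'(x) = lim(x→0) (1)/(cosh(x))
  = 1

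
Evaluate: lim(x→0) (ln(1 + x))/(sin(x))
This is a 0/0 indeterminate form.

Apply L'Hôpital's rule: differentiate numerator and denominator separately.
  f(x) = ln(x + 1)   ⇒   f'(x) = 1/(x + 1)
  g(x) = sin(x)   ⇒   g'(x) = cos(x)
  lim(x→0) f'(x)/g'(x) = lim(x→0) (1/(x + 1))/(cos(x))
  = 1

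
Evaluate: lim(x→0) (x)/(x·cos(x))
This is a 0/0 indeterminate form.

Apply L'Hôpital's rule: differentiate numerator and denominator separately.
  f(x) = x   ⇒   f'(x) = 1
  g(x) = x·cos(x)   ⇒   g'(x) = -x·sin(x) + cos(x)
  lim(x→0) f'(x)/g'(x) = lim(x→0) (1)/(-x·sin(x) + cos(x))
  = 1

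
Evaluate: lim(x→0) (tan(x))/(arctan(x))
This is a 0/0 indeterminate form.

Apply L'Hôpital's rule: differentiate numerator and denominator separately.
  f(x) = tan(x)   ⇒   f'(x) = tan(x)^2 + 1
  g(x) = atan(x)   ⇒   g'(x) = 1/(x^2 + 1)
  lim(x→0) f'(x)/g'(x) = lim(x→0) (tan(x)^2 + 1)/(1/(x^2 + 1))
  = 1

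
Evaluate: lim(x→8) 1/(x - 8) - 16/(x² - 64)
This is an ∞-∞ indeterminate form.

Combine fractions or rationalize to convert ∞-∞ to 0/0 form:
  lim(x→8) 1/(x - 8) - 16/(x² - 64) = 1/16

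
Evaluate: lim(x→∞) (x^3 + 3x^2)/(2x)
This is an ∞/∞ indeterminate form.

Apply L'Hôpital's rule: differentiate numerator and denominator separately.
  f(x) = x^3 + 3·x^2   ⇒   f'(x) = 3·x^2 + 6·x
  g(x) = 2·x   ⇒   g'(x) = 2
  lim(x→∞) f'(x)/g'(x) = lim(x→∞) (3·x^2 + 6·x)/(2)
  = ∞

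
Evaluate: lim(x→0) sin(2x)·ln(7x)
This is a 0·∞ indeterminate form.

Rewrite 0·∞ as a quotient (0/0 or ∞/∞ form), then apply L'Hôpital's rule:
  lim(x→0) sin(2x)·ln(7x) = 0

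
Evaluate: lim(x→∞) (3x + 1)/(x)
This is an ∞/∞ indeterminate form.

Apply L'Hôpital's rule: differentiate numerator and denominator separately.
  f(x) = 3·x + 1   ⇒   f'(x) = 3
  g(x) = x   ⇒   g'(x) = 1
  lim(x→∞) f'(x)/g'(x) = lim(x→∞) (3)/(1)
  = 3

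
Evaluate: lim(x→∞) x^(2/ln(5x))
This is an exponential indeterminate form.

For exponential indeterminate forms, take the natural log:
  Let L = lim(x→∞) x^(2/ln(5x))
  Then ln(L) = lim(x→∞) [exponent × ln(base)]
  Evaluate using L'Hôpital or standard limits, then exponentiate.
  L = e²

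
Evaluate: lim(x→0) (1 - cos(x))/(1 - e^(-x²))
This is a 0/0 indeterminate form.

Apply L'Hôpital's rule: differentiate numerator and denominator separately.
  f(x) = 1 - cos(x)   ⇒   f'(x) = sin(x)
  g(x) = 1 - e^(-x^2)   ⇒   g'(x) = 2·x·e^(-x^2)
  lim(x→0) f'(x)/g'(x) = lim(x→0) (sin(x))/(2·x·e^(-x^2))
  = 1/2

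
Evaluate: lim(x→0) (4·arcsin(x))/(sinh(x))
This is a 0/0 indeterminate form.

Apply L'Hôpital's rule: differentiate numerator and denominator separately.
  f(x) = 4·asin(x)   ⇒   f'(x) = 4/sqrt(1 - x^2)
  g(x) = sinh(x)   ⇒   g'(x) = cosh(x)
  lim(x→0) f'(x)/g'(x) = lim(x→0) (4/sqrt(1 - x^2))/(cosh(x))
  = 4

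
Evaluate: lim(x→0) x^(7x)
This is an exponential indeterminate form.

For exponential indeterminate forms, take the natural log:
  Let L = lim(x→0) x^(7x)
  Then ln(L) = lim(x→0) [exponent × ln(base)]
  Evaluate using L'Hôpital or standard limits, then exponentiate.
  L = 1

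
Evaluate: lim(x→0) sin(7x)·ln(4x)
This is a 0·∞ indeterminate form.

Rewrite 0·∞ as a quotient (0/0 or ∞/∞ form), then apply L'Hôpital's rule:
  lim(x→0) sin(7x)·ln(4x) = 0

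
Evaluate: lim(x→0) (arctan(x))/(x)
This is a 0/0 indeterminate form.

Apply L'Hôpital's rule: differentiate numerator and denominator separately.
  f(x) = atan(x)   ⇒   f'(x) = 1/(x^2 + 1)
  g(x) = x   ⇒   g'(x) = 1
  lim(x→0) f'(x)/g'(x) = lim(x→0) (1/(x^2 + 1))/(1)
  = 1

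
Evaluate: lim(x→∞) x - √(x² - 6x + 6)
This is an ∞-∞ indeterminate form.

Combine fractions or rationalize to convert ∞-∞ to 0/0 form:
  lim(x→∞) x - √(x² - 6x + 6) = 3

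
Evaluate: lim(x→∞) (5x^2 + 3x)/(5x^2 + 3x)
This is an ∞/∞ indeterminate form.

Apply L'Hôpital's rule: differentiate numerator and denominator separately.
  f(x) = 5·x^2 + 3·x   ⇒   f'(x) = 10·x + 3
  g(x) = 5·x^2 + 3·x   ⇒   g'(x) = 10·x + 3
  lim(x→∞) f'(x)/g'(x) = lim(x→∞) (10·x + 3)/(10·x + 3)
  = 1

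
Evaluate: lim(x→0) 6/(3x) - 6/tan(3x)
This is an ∞-∞ indeterminate form.

Combine fractions or rationalize to convert ∞-∞ to 0/0 form:
  lim(x→0) 6/(3x) - 6/tan(3x) = 0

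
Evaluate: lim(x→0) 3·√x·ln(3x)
This is a 0·∞ indeterminate form.

Rewrite 0·∞ as a quotient (0/0 or ∞/∞ form), then apply L'Hôpital's rule:
  lim(x→0) 3·√x·ln(3x) = 0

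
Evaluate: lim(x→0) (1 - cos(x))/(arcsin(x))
This is a 0/0 indeterminate form.

Apply L'Hôpital's rule: differentiate numerator and denominator separately.
  f(x) = 1 - cos(x)   ⇒   f'(x) = sin(x)
  g(x) = asin(x)   ⇒   g'(x) = 1/sqrt(1 - x^2)
  lim(x→0) f'(x)/g'(x) = lim(x→0) (sin(x))/(1/sqrt(1 - x^2))
  = 0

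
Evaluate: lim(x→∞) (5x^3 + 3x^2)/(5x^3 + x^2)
This is an ∞/∞ indeterminate form.

Apply L'Hôpital's rule: differentiate numerator and denominator separately.
  f(x) = 5·x^3 + 3·x^2   ⇒   f'(x) = 15·x^2 + 6·x
  g(x) = 5·x^3 + x^2   ⇒   g'(x) = 15·x^2 + 2·x
  lim(x→∞) f'(x)/g'(x) = lim(x→∞) (15·x^2 + 6·x)/(15·x^2 + 2·x)
  = 1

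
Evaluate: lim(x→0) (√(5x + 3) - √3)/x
This is a standard limit.

Factor or rationalize the expression:
  lim(x→0) (√(5x + 3) - √3)/x = 5·sqrt(3)/6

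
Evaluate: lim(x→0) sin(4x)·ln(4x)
This is a 0·∞ indeterminate form.

Rewrite 0·∞ as a quotient (0/0 or ∞/∞ form), then apply L'Hôpital's rule:
  lim(x→0) sin(4x)·ln(4x) = 0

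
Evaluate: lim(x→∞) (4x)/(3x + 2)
This is an ∞/∞ indeterminate form.

Apply L'Hôpital's rule: differentiate numerator and denominator separately.
  f(x) = 4·x   ⇒   f'(x) = 4
  g(x) = 3·x + 2   ⇒   g'(x) = 3
  lim(x→∞) f'(x)/g'(x) = lim(x→∞) (4)/(3)
  = 4/3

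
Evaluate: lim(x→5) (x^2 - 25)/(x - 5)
This is a standard limit.

Factor or rationalize the expression:
  lim(x→5) (x^2 - 25)/(x - 5) = 10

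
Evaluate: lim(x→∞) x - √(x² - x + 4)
This is an ∞-∞ indeterminate form.

Combine fractions or rationalize to convert ∞-∞ to 0/0 form:
  lim(x→∞) x - √(x² - x + 4) = 1/2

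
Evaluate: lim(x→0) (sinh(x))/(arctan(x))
This is a 0/0 indeterminate form.

Apply L'Hôpital's rule: differentiate numerator and denominator separately.
  f(x) = sinh(x)   ⇒   f'(x) = cosh(x)
  g(x) = atan(x)   ⇒   g'(x) = 1/(x^2 + 1)
  lim(x→0) f'(x)/g'(x) = lim(x→0) (cosh(x))/(1/(x^2 + 1))
  = 1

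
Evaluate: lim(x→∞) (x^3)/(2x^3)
This is an ∞/∞ indeterminate form.

Apply L'Hôpital's rule: differentiate numerator and denominator separately.
  f(x) = x^3   ⇒   f'(x) = 3·x^2
  g(x) = 2·x^3   ⇒   g'(x) = 6·x^2
  lim(x→∞) f'(x)/g'(x) = lim(x→∞) (3·x^2)/(6·x^2)
  = 1/2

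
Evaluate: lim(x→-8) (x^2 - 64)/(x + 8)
This is a standard limit.

Factor or rationalize the expression:
  lim(x→-8) (x^2 - 64)/(x + 8) = -16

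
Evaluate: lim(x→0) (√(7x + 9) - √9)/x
This is a standard limit.

Factor or rationalize the expression:
  lim(x→0) (√(7x + 9) - √9)/x = 7/6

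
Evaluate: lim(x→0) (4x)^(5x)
This is an exponential indeterminate form.

For exponential indeterminate forms, take the natural log:
  Let L = lim(x→0) (4x)^(5x)
  Then ln(L) = lim(x→0) [exponent × ln(base)]
  Evaluate using L'Hôpital or standard limits, then exponentiate.
  L = 1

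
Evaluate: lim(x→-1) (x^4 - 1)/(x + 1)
This is a standard limit.

Factor or rationalize the expression:
  lim(x→-1) (x^4 - 1)/(x + 1) = -4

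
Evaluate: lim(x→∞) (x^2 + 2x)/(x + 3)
This is an ∞/∞ indeterminate form.

Apply L'Hôpital's rule: differentiate numerator and denominator separately.
  f(x) = x^2 + 2·x   ⇒   f'(x) = 2·x + 2
  g(x) = x + 3   ⇒   g'(x) = 1
  lim(x→∞) f'(x)/g'(x) = lim(x→∞) (2·x + 2)/(1)
  = ∞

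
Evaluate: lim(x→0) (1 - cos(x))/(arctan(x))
This is a 0/0 indeterminate form.

Apply L'Hôpital's rule: differentiate numerator and denominator separately.
  f(x) = 1 - cos(x)   ⇒   f'(x) = sin(x)
  g(x) = atan(x)   ⇒   g'(x) = 1/(x^2 + 1)
  lim(x→0) f'(x)/g'(x) = lim(x→0) (sin(x))/(1/(x^2 + 1))
  = 0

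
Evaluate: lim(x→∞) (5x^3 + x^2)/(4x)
This is an ∞/∞ indeterminate form.

Apply L'Hôpital's rule: differentiate numerator and denominator separately.
  f(x) = 5·x^3 + x^2   ⇒   f'(x) = 15·x^2 + 2·x
  g(x) = 4·x   ⇒   g'(x) = 4
  lim(x→∞) f'(x)/g'(x) = lim(x→∞) (15·x^2 + 2·x)/(4)
  = ∞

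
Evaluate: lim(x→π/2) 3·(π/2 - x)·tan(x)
This is a 0·∞ indeterminate form.

Rewrite 0·∞ as a quotient (0/0 or ∞/∞ form), then apply L'Hôpital's rule:
  lim(x→π/2) 3·(π/2 - x)·tan(x) = 3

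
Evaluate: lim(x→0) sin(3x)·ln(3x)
This is a 0·∞ indeterminate form.

Rewrite 0·∞ as a quotient (0/0 or ∞/∞ form), then apply L'Hôpital's rule:
  lim(x→0) sin(3x)·ln(3x) = 0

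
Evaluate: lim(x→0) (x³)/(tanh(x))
This is a 0/0 indeterminate form.

Apply L'Hôpital's rule: differentiate numerator and denominator separately.
  f(x) = x^3   ⇒   f'(x) = 3·x^2
  g(x) = tanh(x)   ⇒   g'(x) = 1 - tanh(x)^2
  lim(x→0) f'(x)/g'(x) = lim(x→0) (3·x^2)/(1 - tanh(x)^2)
  = 0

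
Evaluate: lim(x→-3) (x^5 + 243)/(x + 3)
This is a standard limit.

Factor or rationalize the expression:
  lim(x→-3) (x^5 + 243)/(x + 3) = 405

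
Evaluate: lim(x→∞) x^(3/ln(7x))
This is an exponential indeterminate form.

For exponential indeterminate forms, take the natural log:
  Let L = lim(x→∞) x^(3/ln(7x))
  Then ln(L) = lim(x→∞) [exponent × ln(base)]
  Evaluate using L'Hôpital or standard limits, then exponentiate.
  L = e^(3)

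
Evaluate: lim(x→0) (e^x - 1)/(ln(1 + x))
This is a 0/0 indeterminate form.

Apply L'Hôpital's rule: differentiate numerator and denominator separately.
  f(x) = e^(x) - 1   ⇒   f'(x) = e^(x)
  g(x) = ln(x + 1)   ⇒   g'(x) = 1/(x + 1)
  lim(x→0) f'(x)/g'(x) = lim(x→0) (e^(x))/(1/(x + 1))
  = 1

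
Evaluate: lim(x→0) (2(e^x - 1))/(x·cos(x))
This is a 0/0 indeterminate form.

Apply L'Hôpital's rule: differentiate numerator and denominator separately.
  f(x) = 2·e^(x) - 2   ⇒   f'(x) = 2·e^(x)
  g(x) = x·cos(x)   ⇒   g'(x) = -x·sin(x) + cos(x)
  lim(x→0) f'(x)/g'(x) = lim(x→0) (2·e^(x))/(-x·sin(x) + cos(x))
  = 2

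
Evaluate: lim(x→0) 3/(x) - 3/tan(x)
This is an ∞-∞ indeterminate form.

Combine fractions or rationalize to convert ∞-∞ to 0/0 form:
  lim(x→0) 3/(x) - 3/tan(x) = 0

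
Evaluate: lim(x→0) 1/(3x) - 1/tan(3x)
This is an ∞-∞ indeterminate form.

Combine fractions or rationalize to convert ∞-∞ to 0/0 form:
  lim(x→0) 1/(3x) - 1/tan(3x) = 0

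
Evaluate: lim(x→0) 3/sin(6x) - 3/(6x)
This is an ∞-∞ indeterminate form.

Combine fractions or rationalize to convert ∞-∞ to 0/0 form:
  lim(x→0) 3/sin(6x) - 3/(6x) = 0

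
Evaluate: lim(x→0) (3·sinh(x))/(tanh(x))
This is a 0/0 indeterminate form.

Apply L'Hôpital's rule: differentiate numerator and denominator separately.
  f(x) = 3·sinh(x)   ⇒   f'(x) = 3·cosh(x)
  g(x) = tanh(x)   ⇒   g'(x) = 1 - tanh(x)^2
  lim(x→0) f'(x)/g'(x) = lim(x→0) (3·cosh(x))/(1 - tanh(x)^2)
  = 3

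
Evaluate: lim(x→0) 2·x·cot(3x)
This is a 0·∞ indeterminate form.

Rewrite 0·∞ as a quotient (0/0 or ∞/∞ form), then apply L'Hôpital's rule:
  lim(x→0) 2·x·cot(3x) = 2/3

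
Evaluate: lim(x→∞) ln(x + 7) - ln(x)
This is an ∞-∞ indeterminate form.

Combine fractions or rationalize to convert ∞-∞ to 0/0 form:
  lim(x→∞) ln(x + 7) - ln(x) = 0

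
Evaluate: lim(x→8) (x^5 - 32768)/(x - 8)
This is a standard limit.

Factor or rationalize the expression:
  lim(x→8) (x^5 - 32768)/(x - 8) = 20480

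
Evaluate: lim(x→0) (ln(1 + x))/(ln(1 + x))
This is a 0/0 indeterminate form.

Apply L'Hôpital's rule: differentiate numerator and denominator separately.
  f(x) = ln(x + 1)   ⇒   f'(x) = 1/(x + 1)
  g(x) = ln(x + 1)   ⇒   g'(x) = 1/(x + 1)
  lim(x→0) f'(x)/g'(x) = lim(x→0) (1/(x + 1))/(1/(x + 1))
  = 1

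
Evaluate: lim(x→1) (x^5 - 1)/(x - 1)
This is a standard limit.

Factor or rationalize the expression:
  lim(x→1) (x^5 - 1)/(x - 1) = 5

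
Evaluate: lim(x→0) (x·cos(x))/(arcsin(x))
This is a 0/0 indeterminate form.

Apply L'Hôpital's rule: differentiate numerator and denominator separately.
  f(x) = x·cos(x)   ⇒   f'(x) = -x·sin(x) + cos(x)
  g(x) = asin(x)   ⇒   g'(x) = 1/sqrt(1 - x^2)
  lim(x→0) f'(x)/g'(x) = lim(x→0) (-x·sin(x) + cos(x))/(1/sqrt(1 - x^2))
  = 1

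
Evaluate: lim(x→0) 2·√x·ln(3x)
This is a 0·∞ indeterminate form.

Rewrite 0·∞ as a quotient (0/0 or ∞/∞ form), then apply L'Hôpital's rule:
  lim(x→0) 2·√x·ln(3x) = 0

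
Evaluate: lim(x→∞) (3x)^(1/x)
This is an exponential indeterminate form.

For exponential indeterminate forms, take the natural log:
  Let L = lim(x→∞) (3x)^(1/x)
  Then ln(L) = lim(x→∞) [exponent × ln(base)]
  Evaluate using L'Hôpital or standard limits, then exponentiate.
  L = 1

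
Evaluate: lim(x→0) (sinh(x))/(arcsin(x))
This is a 0/0 indeterminate form.

Apply L'Hôpital's rule: differentiate numerator and denominator separately.
  f(x) = sinh(x)   ⇒   f'(x) = cosh(x)
  g(x) = asin(x)   ⇒   g'(x) = 1/sqrt(1 - x^2)
  lim(x→0) f'(x)/g'(x) = lim(x→0) (cosh(x))/(1/sqrt(1 - x^2))
  = 1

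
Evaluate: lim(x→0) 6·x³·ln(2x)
This is a 0·∞ indeterminate form.

Rewrite 0·∞ as a quotient (0/0 or ∞/∞ form), then apply L'Hôpital's rule:
  lim(x→0) 6·x³·ln(2x) = 0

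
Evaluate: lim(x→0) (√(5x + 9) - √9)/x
This is a standard limit.

Factor or rationalize the expression:
  lim(x→0) (√(5x + 9) - √9)/x = 5/6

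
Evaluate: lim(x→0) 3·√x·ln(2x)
This is a 0·∞ indeterminate form.

Rewrite 0·∞ as a quotient (0/0 or ∞/∞ form), then apply L'Hôpital's rule:
  lim(x→0) 3·√x·ln(2x) = 0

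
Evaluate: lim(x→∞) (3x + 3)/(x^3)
This is an ∞/∞ indeterminate form.

Apply L'Hôpital's rule: differentiate numerator and denominator separately.
  f(x) = 3·x + 3   ⇒   f'(x) = 3
  g(x) = x^3   ⇒   g'(x) = 3·x^2
  lim(x→∞) f'(x)/g'(x) = lim(x→∞) (3)/(3·x^2)
  = 0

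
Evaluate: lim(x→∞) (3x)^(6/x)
This is an exponential indeterminate form.

For exponential indeterminate forms, take the natural log:
  Let L = lim(x→∞) (3x)^(6/x)
  Then ln(L) = lim(x→∞) [exponent × ln(base)]
  Evaluate using L'Hôpital or standard limits, then exponentiate.
  L = 1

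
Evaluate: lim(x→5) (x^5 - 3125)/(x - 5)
This is a standard limit.

Factor or rationalize the expression:
  lim(x→5) (x^5 - 3125)/(x - 5) = 3125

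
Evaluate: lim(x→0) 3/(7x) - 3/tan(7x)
This is an ∞-∞ indeterminate form.

Combine fractions or rationalize to convert ∞-∞ to 0/0 form:
  lim(x→0) 3/(7x) - 3/tan(7x) = 0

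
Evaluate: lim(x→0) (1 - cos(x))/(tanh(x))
This is a 0/0 indeterminate form.

Apply L'Hôpital's rule: differentiate numerator and denominator separately.
  f(x) = 1 - cos(x)   ⇒   f'(x) = sin(x)
  g(x) = tanh(x)   ⇒   g'(x) = 1 - tanh(x)^2
  lim(x→0) f'(x)/g'(x) = lim(x→0) (sin(x))/(1 - tanh(x)^2)
  = 0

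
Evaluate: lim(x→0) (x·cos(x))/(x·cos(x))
This is a 0/0 indeterminate form.

Apply L'Hôpital's rule: differentiate numerator and denominator separately.
  f(x) = x·cos(x)   ⇒   f'(x) = -x·sin(x) + cos(x)
  g(x) = x·cos(x)   ⇒   g'(x) = -x·sin(x) + cos(x)
  lim(x→0) f'(x)/g'(x) = lim(x→0) (-x·sin(x) + cos(x))/(-x·sin(x) + cos(x))
  = 1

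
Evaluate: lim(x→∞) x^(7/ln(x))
This is an exponential indeterminate form.

For exponential indeterminate forms, take the natural log:
  Let L = lim(x→∞) x^(7/ln(x))
  Then ln(L) = lim(x→∞) [exponent × ln(base)]
  Evaluate using L'Hôpital or standard limits, then exponentiate.
  L = e^(7)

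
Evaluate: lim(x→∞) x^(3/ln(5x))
This is an exponential indeterminate form.

For exponential indeterminate forms, take the natural log:
  Let L = lim(x→∞) x^(3/ln(5x))
  Then ln(L) = lim(x→∞) [exponent × ln(base)]
  Evaluate using L'Hôpital or standard limits, then exponentiate.
  L = e^(3)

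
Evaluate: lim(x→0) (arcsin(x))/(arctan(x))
This is a 0/0 indeterminate form.

Apply L'Hôpital's rule: differentiate numerator and denominator separately.
  f(x) = asin(x)   ⇒   f'(x) = 1/sqrt(1 - x^2)
  g(x) = atan(x)   ⇒   g'(x) = 1/(x^2 + 1)
  lim(x→0) f'(x)/g'(x) = lim(x→0) (1/sqrt(1 - x^2))/(1/(x^2 + 1))
  = 1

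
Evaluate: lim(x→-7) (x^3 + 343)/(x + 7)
This is a standard limit.

Factor or rationalize the expression:
  lim(x→-7) (x^3 + 343)/(x + 7) = 147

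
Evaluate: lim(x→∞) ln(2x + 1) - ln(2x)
This is an ∞-∞ indeterminate form.

Combine fractions or rationalize to convert ∞-∞ to 0/0 form:
  lim(x→∞) ln(2x + 1) - ln(2x) = 0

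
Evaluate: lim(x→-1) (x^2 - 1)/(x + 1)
This is a standard limit.

Factor or rationalize the expression:
  lim(x→-1) (x^2 - 1)/(x + 1) = -2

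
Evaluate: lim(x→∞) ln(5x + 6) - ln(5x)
This is an ∞-∞ indeterminate form.

Combine fractions or rationalize to convert ∞-∞ to 0/0 form:
  lim(x→∞) ln(5x + 6) - ln(5x) = 0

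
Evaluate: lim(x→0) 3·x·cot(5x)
This is a 0·∞ indeterminate form.

Rewrite 0·∞ as a quotient (0/0 or ∞/∞ form), then apply L'Hôpital's rule:
  lim(x→0) 3·x·cot(5x) = 3/5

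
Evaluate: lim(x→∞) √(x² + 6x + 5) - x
This is an ∞-∞ indeterminate form.

Combine fractions or rationalize to convert ∞-∞ to 0/0 form:
  lim(x→∞) √(x² + 6x + 5) - x = 3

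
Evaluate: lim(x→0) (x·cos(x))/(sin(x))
This is a 0/0 indeterminate form.

Apply L'Hôpital's rule: differentiate numerator and denominator separately.
  f(x) = x·cos(x)   ⇒   f'(x) = -x·sin(x) + cos(x)
  g(x) = sin(x)   ⇒   g'(x) = cos(x)
  lim(x→0) f'(x)/g'(x) = lim(x→0) (-x·sin(x) + cos(x))/(cos(x))
  = 1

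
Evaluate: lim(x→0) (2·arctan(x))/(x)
This is a 0/0 indeterminate form.

Apply L'Hôpital's rule: differentiate numerator and denominator separately.
  f(x) = 2·atan(x)   ⇒   f'(x) = 2/(x^2 + 1)
  g(x) = x   ⇒   g'(x) = 1
  lim(x→0) f'(x)/g'(x) = lim(x→0) (2/(x^2 + 1))/(1)
  = 2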